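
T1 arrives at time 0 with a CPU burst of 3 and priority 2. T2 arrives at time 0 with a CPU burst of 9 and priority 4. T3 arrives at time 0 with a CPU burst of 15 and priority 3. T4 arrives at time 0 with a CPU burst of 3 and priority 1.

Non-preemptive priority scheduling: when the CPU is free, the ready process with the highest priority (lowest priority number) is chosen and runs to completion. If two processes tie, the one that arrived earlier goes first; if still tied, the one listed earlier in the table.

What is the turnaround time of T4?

Gantt: | T4 0-3 | T1 3-6 | T3 6-21 | T2 21-30 |
Completion: T1=6  T2=30  T3=21  T4=3
Turnaround (C−A): T1=6  T2=30  T3=21  T4=3
Turnaround(T4) = completion − arrival = 3 − 0 = 3

3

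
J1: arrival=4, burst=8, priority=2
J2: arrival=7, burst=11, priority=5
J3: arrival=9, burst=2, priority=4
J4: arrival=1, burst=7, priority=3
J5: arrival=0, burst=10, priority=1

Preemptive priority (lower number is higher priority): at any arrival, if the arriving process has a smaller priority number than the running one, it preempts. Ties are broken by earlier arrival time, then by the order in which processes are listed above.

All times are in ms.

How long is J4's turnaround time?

Timeline: | J5 0-10 | J1 10-18 | J4 18-25 | J3 25-27 | J2 27-38 |
Completion: J1=18  J2=38  J3=27  J4=25  J5=10
Turnaround (C−A): J1=14  J2=31  J3=18  J4=24  J5=10
Turnaround(J4) = completion − arrival = 25 − 1 = 24

24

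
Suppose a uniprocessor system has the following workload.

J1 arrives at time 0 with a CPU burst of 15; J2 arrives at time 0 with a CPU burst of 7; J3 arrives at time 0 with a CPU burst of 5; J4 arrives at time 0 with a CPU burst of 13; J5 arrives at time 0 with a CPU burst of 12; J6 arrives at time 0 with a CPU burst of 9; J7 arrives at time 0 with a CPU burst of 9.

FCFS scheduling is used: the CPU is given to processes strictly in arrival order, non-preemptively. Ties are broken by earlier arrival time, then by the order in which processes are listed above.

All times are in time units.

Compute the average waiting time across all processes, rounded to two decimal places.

Timeline: | J1 0-15 | J2 15-22 | J3 22-27 | J4 27-40 | J5 40-52 | J6 52-61 | J7 61-70 |
Completion: J1=15  J2=22  J3=27  J4=40  J5=52  J6=61  J7=70
Waiting times: J1=0, J2=15, J3=22, J4=27, J5=40, J6=52, J7=61
Average waiting = (0+15+22+27+40+52+61) / 7 = 217/7 = 31.00

31.00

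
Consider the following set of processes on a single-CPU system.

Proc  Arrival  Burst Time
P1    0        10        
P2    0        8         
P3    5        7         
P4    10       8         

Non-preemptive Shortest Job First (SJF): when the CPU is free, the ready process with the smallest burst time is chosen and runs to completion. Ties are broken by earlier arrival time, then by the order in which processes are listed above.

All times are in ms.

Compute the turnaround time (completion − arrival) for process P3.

10

Schedule: | P2 0-8 | P3 8-15 | P4 15-23 | P1 23-33 |
Completion: P1=33  P2=8  P3=15  P4=23
Turnaround (C−A): P1=33  P2=8  P3=10  P4=13
Turnaround(P3) = completion − arrival = 15 − 5 = 10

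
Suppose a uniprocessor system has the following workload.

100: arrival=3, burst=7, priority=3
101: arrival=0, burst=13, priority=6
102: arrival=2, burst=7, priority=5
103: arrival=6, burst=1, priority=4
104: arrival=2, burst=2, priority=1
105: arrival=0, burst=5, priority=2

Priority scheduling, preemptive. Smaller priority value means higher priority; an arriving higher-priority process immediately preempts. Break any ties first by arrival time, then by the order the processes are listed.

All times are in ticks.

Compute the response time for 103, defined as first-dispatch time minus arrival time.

Schedule: | 105 0-2 | 104 2-4 | 105 4-7 | 100 7-14 | 103 14-15 | 102 15-22 | 101 22-35 |
Completion: 100=14  101=35  102=22  103=15  104=4  105=7
Turnaround (C−A): 100=11  101=35  102=20  103=9  104=2  105=7
Response(103) = first start − arrival = 14 − 6 = 8

8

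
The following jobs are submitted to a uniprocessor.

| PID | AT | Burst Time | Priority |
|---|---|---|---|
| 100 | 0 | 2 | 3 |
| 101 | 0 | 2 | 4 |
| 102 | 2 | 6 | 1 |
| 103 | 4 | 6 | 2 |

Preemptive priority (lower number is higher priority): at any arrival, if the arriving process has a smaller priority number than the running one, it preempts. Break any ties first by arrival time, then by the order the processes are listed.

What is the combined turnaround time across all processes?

34

Timeline: | 100 0-2 | 102 2-8 | 103 8-14 | 101 14-16 |
Completion: 100=2  101=16  102=8  103=14
Turnaround (C−A): 100=2  101=16  102=6  103=10
Turnaround = completion − arrival: 100=2, 101=16, 102=6, 103=10
Total turnaround = 2 + 16 + 6 + 10 = 34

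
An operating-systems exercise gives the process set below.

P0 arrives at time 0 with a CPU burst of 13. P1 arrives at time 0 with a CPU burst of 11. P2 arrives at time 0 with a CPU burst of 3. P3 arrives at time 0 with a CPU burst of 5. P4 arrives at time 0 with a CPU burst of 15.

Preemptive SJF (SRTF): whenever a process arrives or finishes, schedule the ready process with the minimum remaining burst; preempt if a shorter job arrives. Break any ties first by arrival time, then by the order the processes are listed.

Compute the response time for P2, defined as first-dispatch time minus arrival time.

0

Gantt: | P2 0-3 | P3 3-8 | P1 8-19 | P0 19-32 | P4 32-47 |
Completion: P0=32  P1=19  P2=3  P3=8  P4=47
Turnaround (C−A): P0=32  P1=19  P2=3  P3=8  P4=47
Response(P2) = first start − arrival = 0 − 0 = 0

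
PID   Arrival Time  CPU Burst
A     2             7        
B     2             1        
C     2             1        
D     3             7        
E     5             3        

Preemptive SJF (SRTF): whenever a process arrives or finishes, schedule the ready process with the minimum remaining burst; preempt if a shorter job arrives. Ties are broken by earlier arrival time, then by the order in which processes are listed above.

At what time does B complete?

Schedule: | idle 0-2 | B 2-3 | C 3-4 | A 4-5 | E 5-8 | A 8-14 | D 14-21 |
Completion: A=14  B=3  C=4  D=21  E=8

3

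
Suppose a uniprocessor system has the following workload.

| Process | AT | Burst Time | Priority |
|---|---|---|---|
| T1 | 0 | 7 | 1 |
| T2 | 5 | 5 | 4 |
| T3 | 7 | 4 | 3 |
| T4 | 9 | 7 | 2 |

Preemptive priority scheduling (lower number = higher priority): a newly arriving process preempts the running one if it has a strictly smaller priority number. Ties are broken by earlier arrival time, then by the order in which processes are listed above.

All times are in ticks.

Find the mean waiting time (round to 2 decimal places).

5.00

Timeline: | T1 0-7 | T3 7-9 | T4 9-16 | T3 16-18 | T2 18-23 |
Completion: T1=7  T2=23  T3=18  T4=16
Waiting times: T1=0, T2=13, T3=7, T4=0
Average waiting = (0+13+7+0) / 4 = 20/4 = 5.00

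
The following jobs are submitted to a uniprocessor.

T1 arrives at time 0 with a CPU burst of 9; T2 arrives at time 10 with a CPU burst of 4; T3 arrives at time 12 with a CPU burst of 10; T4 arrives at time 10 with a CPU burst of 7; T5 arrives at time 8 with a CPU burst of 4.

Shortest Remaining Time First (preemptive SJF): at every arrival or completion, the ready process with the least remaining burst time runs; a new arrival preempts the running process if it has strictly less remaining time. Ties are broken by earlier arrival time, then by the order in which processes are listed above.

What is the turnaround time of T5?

5

Gantt: | T1 0-9 | T5 9-13 | T2 13-17 | T4 17-24 | T3 24-34 |
Completion: T1=9  T2=17  T3=34  T4=24  T5=13
Turnaround (C−A): T1=9  T2=7  T3=22  T4=14  T5=5
Turnaround(T5) = completion − arrival = 13 − 8 = 5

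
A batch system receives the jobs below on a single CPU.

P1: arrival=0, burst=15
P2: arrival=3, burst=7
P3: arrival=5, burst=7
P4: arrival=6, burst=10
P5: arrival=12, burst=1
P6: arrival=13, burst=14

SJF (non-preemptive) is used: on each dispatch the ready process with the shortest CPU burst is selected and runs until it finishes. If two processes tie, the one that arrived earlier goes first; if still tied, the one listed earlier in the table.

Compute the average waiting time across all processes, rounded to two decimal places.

14.17

Gantt: | P1 0-15 | P5 15-16 | P2 16-23 | P3 23-30 | P4 30-40 | P6 40-54 |
Completion: P1=15  P2=23  P3=30  P4=40  P5=16  P6=54
Turnaround (C−A): P1=15  P2=20  P3=25  P4=34  P5=4  P6=41
Waiting times: P1=0, P2=13, P3=18, P4=24, P5=3, P6=27
Average waiting = (0+13+18+24+3+27) / 6 = 85/6 = 14.17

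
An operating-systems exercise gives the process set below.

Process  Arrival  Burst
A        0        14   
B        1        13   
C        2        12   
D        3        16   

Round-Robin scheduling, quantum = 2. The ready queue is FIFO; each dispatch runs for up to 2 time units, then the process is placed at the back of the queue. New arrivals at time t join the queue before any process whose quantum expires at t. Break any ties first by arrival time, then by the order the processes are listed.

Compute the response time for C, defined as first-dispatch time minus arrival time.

Timeline: | A 0-2 | B 2-4 | C 4-6 | A 6-8 | D 8-10 | B 10-12 | C 12-14 | A 14-16 | D 16-18 | B 18-20 | C 20-22 | A 22-24 | D 24-26 | B 26-28 | C 28-30 | A 30-32 | D 32-34 | B 34-36 | C 36-38 | A 38-40 | D 40-42 | B 42-44 | C 44-46 | A 46-48 | D 48-50 | B 50-51 | D 51-55 |
Completion: A=48  B=51  C=46  D=55
Turnaround (C−A): A=48  B=50  C=44  D=52
Response(C) = first start − arrival = 4 − 2 = 2

2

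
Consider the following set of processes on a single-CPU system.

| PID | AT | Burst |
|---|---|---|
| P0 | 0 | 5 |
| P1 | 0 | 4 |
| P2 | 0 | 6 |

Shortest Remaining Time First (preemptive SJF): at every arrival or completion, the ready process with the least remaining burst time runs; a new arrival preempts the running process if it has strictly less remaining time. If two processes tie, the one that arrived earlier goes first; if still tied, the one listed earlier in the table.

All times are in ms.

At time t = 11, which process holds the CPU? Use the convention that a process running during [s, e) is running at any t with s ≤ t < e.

P2

Timeline: | P1 0-4 | P0 4-9 | P2 9-15 |
Completion: P0=9  P1=4  P2=15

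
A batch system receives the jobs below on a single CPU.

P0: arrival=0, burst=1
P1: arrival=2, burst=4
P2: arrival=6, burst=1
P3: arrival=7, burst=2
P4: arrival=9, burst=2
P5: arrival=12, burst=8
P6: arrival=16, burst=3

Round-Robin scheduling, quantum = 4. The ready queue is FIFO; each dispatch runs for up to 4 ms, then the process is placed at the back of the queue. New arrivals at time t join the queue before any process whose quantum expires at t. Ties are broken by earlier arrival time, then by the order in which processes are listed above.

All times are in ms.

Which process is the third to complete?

Schedule: | P0 0-1 | idle 1-2 | P1 2-6 | P2 6-7 | P3 7-9 | P4 9-11 | idle 11-12 | P5 12-16 | P6 16-19 | P5 19-23 |
Completion: P0=1  P1=6  P2=7  P3=9  P4=11  P5=23  P6=19
Turnaround (C−A): P0=1  P1=4  P2=1  P3=2  P4=2  P5=11  P6=3
Finish order: P0 → P1 → P2 → P3 → P4 → P6 → P5

P2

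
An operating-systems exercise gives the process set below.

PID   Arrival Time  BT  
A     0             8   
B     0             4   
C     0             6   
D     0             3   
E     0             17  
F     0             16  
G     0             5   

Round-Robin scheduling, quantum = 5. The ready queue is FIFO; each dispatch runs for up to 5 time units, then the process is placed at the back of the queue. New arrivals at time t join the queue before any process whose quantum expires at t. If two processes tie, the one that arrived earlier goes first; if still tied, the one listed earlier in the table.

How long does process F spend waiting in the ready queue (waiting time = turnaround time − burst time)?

Schedule: | A 0-5 | B 5-9 | C 9-14 | D 14-17 | E 17-22 | F 22-27 | G 27-32 | A 32-35 | C 35-36 | E 36-41 | F 41-46 | E 46-51 | F 51-56 | E 56-58 | F 58-59 |
Completion: A=35  B=9  C=36  D=17  E=58  F=59  G=32
Turnaround (C−A): A=35  B=9  C=36  D=17  E=58  F=59  G=32
Waiting(F) = turnaround − burst = 59 − 16 = 43

43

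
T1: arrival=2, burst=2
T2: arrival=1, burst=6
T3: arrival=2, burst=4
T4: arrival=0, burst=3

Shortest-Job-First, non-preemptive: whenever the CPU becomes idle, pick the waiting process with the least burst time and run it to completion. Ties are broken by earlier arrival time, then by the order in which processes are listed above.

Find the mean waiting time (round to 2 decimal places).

3.00

Gantt: | T4 0-3 | T1 3-5 | T3 5-9 | T2 9-15 |
Completion: T1=5  T2=15  T3=9  T4=3
Waiting times: T1=1, T2=8, T3=3, T4=0
Average waiting = (1+8+3+0) / 4 = 12/4 = 3.00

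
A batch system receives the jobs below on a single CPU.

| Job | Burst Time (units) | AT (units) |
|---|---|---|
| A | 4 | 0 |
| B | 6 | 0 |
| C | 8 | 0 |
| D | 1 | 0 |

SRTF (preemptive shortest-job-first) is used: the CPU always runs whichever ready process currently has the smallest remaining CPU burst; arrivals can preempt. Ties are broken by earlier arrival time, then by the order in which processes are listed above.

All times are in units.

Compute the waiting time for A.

1

Timeline: | D 0-1 | A 1-5 | B 5-11 | C 11-19 |
Completion: A=5  B=11  C=19  D=1
Waiting(A) = turnaround − burst = 5 − 4 = 1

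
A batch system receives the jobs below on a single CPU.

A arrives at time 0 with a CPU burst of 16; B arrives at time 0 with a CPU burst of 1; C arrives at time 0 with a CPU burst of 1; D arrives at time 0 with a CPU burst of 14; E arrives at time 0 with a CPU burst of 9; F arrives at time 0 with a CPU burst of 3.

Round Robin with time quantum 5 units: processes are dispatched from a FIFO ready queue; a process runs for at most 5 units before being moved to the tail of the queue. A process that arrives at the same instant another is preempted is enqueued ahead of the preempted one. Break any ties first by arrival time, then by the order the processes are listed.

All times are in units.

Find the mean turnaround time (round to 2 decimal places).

25.67

Timeline: | A 0-5 | B 5-6 | C 6-7 | D 7-12 | E 12-17 | F 17-20 | A 20-25 | D 25-30 | E 30-34 | A 34-39 | D 39-43 | A 43-44 |
Completion: A=44  B=6  C=7  D=43  E=34  F=20
Turnaround (C−A): A=44  B=6  C=7  D=43  E=34  F=20
Turnaround times: A=44, B=6, C=7, D=43, E=34, F=20
Average turnaround = (44+6+7+43+34+20) / 6 = 154/6 = 25.67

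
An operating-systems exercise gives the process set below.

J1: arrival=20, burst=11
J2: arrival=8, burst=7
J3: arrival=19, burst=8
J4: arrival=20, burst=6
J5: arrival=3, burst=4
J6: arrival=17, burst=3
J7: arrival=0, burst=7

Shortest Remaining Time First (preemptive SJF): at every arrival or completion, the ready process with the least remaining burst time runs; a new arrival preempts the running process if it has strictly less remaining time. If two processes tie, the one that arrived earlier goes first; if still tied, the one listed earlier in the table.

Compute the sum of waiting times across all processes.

32

Gantt: | J7 0-7 | J5 7-11 | J2 11-18 | J6 18-21 | J4 21-27 | J3 27-35 | J1 35-46 |
Completion: J1=46  J2=18  J3=35  J4=27  J5=11  J6=21  J7=7
Turnaround (C−A): J1=26  J2=10  J3=16  J4=7  J5=8  J6=4  J7=7
Waiting = turnaround − burst: J1=15, J2=3, J3=8, J4=1, J5=4, J6=1, J7=0
Total waiting = 15 + 3 + 8 + 1 + 4 + 1 + 0 = 32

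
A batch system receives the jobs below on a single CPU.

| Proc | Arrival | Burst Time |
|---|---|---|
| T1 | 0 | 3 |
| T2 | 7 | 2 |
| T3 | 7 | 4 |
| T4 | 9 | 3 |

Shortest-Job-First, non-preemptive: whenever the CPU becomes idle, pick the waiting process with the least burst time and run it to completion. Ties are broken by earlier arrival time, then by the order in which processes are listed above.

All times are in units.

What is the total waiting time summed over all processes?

Timeline: | T1 0-3 | idle 3-7 | T2 7-9 | T4 9-12 | T3 12-16 |
Completion: T1=3  T2=9  T3=16  T4=12
Waiting = turnaround − burst: T1=0, T2=0, T3=5, T4=0
Total waiting = 0 + 0 + 5 + 0 = 5

5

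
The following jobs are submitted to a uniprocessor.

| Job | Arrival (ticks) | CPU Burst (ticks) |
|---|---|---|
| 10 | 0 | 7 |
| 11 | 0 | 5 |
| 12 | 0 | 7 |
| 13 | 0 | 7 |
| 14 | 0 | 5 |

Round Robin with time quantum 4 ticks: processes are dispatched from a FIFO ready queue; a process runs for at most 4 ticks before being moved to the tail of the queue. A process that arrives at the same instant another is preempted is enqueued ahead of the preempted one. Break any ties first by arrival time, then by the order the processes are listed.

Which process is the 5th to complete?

14

Timeline: | 10 0-4 | 11 4-8 | 12 8-12 | 13 12-16 | 14 16-20 | 10 20-23 | 11 23-24 | 12 24-27 | 13 27-30 | 14 30-31 |
Completion: 10=23  11=24  12=27  13=30  14=31
Turnaround (C−A): 10=23  11=24  12=27  13=30  14=31
Finish order: 10 → 11 → 12 → 13 → 14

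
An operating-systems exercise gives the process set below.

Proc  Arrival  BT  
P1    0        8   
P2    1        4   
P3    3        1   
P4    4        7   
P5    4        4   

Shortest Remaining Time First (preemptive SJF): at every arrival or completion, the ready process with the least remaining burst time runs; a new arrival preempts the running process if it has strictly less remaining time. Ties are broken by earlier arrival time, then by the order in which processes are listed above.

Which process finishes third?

Schedule: | P1 0-1 | P2 1-3 | P3 3-4 | P2 4-6 | P5 6-10 | P1 10-17 | P4 17-24 |
Completion: P1=17  P2=6  P3=4  P4=24  P5=10
Finish order: P3 → P2 → P5 → P1 → P4

P5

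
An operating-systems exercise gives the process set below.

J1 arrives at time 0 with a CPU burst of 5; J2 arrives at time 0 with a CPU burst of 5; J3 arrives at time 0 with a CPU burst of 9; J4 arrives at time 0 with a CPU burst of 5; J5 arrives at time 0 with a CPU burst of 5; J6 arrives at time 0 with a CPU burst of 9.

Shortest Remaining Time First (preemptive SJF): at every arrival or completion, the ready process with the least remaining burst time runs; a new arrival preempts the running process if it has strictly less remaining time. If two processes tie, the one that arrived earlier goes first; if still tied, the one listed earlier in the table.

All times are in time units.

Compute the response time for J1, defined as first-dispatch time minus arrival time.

0

Timeline: | J1 0-5 | J2 5-10 | J4 10-15 | J5 15-20 | J3 20-29 | J6 29-38 |
Completion: J1=5  J2=10  J3=29  J4=15  J5=20  J6=38
Turnaround (C−A): J1=5  J2=10  J3=29  J4=15  J5=20  J6=38
Response(J1) = first start − arrival = 0 − 0 = 0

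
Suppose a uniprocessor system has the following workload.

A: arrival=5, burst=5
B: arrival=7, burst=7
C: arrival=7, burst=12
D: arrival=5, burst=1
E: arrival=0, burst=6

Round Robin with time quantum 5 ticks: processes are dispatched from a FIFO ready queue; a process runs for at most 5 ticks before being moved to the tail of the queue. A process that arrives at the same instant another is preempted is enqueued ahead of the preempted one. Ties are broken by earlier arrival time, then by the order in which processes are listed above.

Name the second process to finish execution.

D

Gantt: | E 0-5 | A 5-10 | D 10-11 | E 11-12 | B 12-17 | C 17-22 | B 22-24 | C 24-31 |
Completion: A=10  B=24  C=31  D=11  E=12
Turnaround (C−A): A=5  B=17  C=24  D=6  E=12
Finish order: A → D → E → B → C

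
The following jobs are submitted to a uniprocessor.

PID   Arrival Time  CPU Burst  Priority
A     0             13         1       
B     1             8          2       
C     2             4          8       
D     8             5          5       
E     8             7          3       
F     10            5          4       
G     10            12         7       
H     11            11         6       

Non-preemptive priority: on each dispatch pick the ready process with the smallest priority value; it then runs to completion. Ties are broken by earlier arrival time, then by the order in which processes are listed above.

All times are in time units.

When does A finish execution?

Gantt: | A 0-13 | B 13-21 | E 21-28 | F 28-33 | D 33-38 | H 38-49 | G 49-61 | C 61-65 |
Completion: A=13  B=21  C=65  D=38  E=28  F=33  G=61  H=49
Turnaround (C−A): A=13  B=20  C=63  D=30  E=20  F=23  G=51  H=38

13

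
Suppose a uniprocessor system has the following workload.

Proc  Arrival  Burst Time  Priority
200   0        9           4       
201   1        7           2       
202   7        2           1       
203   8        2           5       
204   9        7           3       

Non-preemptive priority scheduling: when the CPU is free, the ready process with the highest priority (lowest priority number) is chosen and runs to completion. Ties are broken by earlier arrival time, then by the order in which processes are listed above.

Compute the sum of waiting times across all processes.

Schedule: | 200 0-9 | 202 9-11 | 201 11-18 | 204 18-25 | 203 25-27 |
Completion: 200=9  201=18  202=11  203=27  204=25
Turnaround (C−A): 200=9  201=17  202=4  203=19  204=16
Waiting = turnaround − burst: 200=0, 201=10, 202=2, 203=17, 204=9
Total waiting = 0 + 10 + 2 + 17 + 9 = 38

38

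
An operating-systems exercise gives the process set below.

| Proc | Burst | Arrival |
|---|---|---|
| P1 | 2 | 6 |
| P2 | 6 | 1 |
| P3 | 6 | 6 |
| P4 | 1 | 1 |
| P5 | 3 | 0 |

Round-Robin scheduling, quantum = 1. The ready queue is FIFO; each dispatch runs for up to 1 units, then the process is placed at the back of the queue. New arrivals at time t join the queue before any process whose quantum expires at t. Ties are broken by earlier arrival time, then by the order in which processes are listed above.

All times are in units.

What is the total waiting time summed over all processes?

Timeline: | P5 0-1 | P2 1-2 | P4 2-3 | P5 3-4 | P2 4-5 | P5 5-6 | P2 6-7 | P1 7-8 | P3 8-9 | P2 9-10 | P1 10-11 | P3 11-12 | P2 12-13 | P3 13-14 | P2 14-15 | P3 15-18 |
Completion: P1=11  P2=15  P3=18  P4=3  P5=6
Turnaround (C−A): P1=5  P2=14  P3=12  P4=2  P5=6
Waiting = turnaround − burst: P1=3, P2=8, P3=6, P4=1, P5=3
Total waiting = 3 + 8 + 6 + 1 + 3 = 21

21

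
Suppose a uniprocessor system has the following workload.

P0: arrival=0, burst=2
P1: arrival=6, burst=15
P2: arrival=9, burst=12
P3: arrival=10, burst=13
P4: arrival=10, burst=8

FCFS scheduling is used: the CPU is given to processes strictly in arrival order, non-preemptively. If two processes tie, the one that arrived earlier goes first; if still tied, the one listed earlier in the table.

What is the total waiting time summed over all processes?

Gantt: | P0 0-2 | idle 2-6 | P1 6-21 | P2 21-33 | P3 33-46 | P4 46-54 |
Completion: P0=2  P1=21  P2=33  P3=46  P4=54
Turnaround (C−A): P0=2  P1=15  P2=24  P3=36  P4=44
Waiting = turnaround − burst: P0=0, P1=0, P2=12, P3=23, P4=36
Total waiting = 0 + 0 + 12 + 23 + 36 = 71

71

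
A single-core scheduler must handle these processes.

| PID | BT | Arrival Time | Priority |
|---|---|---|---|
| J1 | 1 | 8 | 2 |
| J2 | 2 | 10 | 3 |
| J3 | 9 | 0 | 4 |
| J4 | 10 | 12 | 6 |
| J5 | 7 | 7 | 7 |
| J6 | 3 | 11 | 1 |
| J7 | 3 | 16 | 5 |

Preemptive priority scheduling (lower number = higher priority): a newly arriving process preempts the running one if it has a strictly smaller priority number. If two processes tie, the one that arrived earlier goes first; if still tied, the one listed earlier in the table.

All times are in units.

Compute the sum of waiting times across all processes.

31

Gantt: | J3 0-8 | J1 8-9 | J3 9-10 | J2 10-11 | J6 11-14 | J2 14-15 | J4 15-16 | J7 16-19 | J4 19-28 | J5 28-35 |
Completion: J1=9  J2=15  J3=10  J4=28  J5=35  J6=14  J7=19
Turnaround (C−A): J1=1  J2=5  J3=10  J4=16  J5=28  J6=3  J7=3
Waiting = turnaround − burst: J1=0, J2=3, J3=1, J4=6, J5=21, J6=0, J7=0
Total waiting = 0 + 3 + 1 + 6 + 21 + 0 + 0 = 31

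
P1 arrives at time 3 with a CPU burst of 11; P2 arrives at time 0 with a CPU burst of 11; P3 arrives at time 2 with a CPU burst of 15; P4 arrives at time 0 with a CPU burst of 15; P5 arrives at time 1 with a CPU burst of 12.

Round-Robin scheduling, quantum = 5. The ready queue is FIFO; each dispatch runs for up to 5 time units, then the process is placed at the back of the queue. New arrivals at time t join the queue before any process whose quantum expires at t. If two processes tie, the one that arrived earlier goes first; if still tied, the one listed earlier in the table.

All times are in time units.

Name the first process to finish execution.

Schedule: | P2 0-5 | P4 5-10 | P5 10-15 | P3 15-20 | P1 20-25 | P2 25-30 | P4 30-35 | P5 35-40 | P3 40-45 | P1 45-50 | P2 50-51 | P4 51-56 | P5 56-58 | P3 58-63 | P1 63-64 |
Completion: P1=64  P2=51  P3=63  P4=56  P5=58
Turnaround (C−A): P1=61  P2=51  P3=61  P4=56  P5=57
Finish order: P2 → P4 → P5 → P3 → P1

P2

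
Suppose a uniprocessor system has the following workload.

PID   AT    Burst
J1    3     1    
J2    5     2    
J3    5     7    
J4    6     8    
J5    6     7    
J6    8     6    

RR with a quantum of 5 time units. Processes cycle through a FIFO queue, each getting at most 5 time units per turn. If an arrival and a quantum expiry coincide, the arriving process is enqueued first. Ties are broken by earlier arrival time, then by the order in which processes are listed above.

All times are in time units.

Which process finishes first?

J1

Schedule: | idle 0-3 | J1 3-4 | idle 4-5 | J2 5-7 | J3 7-12 | J4 12-17 | J5 17-22 | J6 22-27 | J3 27-29 | J4 29-32 | J5 32-34 | J6 34-35 |
Completion: J1=4  J2=7  J3=29  J4=32  J5=34  J6=35
Turnaround (C−A): J1=1  J2=2  J3=24  J4=26  J5=28  J6=27
Finish order: J1 → J2 → J3 → J4 → J5 → J6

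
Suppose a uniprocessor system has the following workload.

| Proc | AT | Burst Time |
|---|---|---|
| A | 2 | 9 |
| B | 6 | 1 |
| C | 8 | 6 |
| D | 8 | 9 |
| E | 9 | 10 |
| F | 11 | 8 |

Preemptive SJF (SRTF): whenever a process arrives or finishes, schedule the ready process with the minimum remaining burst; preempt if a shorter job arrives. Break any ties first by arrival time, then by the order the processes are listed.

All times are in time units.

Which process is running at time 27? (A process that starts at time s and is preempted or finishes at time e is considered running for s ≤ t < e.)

Gantt: | idle 0-2 | A 2-6 | B 6-7 | A 7-12 | C 12-18 | F 18-26 | D 26-35 | E 35-45 |
Completion: A=12  B=7  C=18  D=35  E=45  F=26
Turnaround (C−A): A=10  B=1  C=10  D=27  E=36  F=15

D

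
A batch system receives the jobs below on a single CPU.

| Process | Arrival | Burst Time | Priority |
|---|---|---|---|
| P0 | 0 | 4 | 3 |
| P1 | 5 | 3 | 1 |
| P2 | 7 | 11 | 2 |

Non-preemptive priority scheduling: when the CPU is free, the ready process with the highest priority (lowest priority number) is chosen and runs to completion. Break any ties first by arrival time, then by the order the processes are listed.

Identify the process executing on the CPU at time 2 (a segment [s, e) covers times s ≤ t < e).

Gantt: | P0 0-4 | idle 4-5 | P1 5-8 | P2 8-19 |
Completion: P0=4  P1=8  P2=19
Turnaround (C−A): P0=4  P1=3  P2=12

P0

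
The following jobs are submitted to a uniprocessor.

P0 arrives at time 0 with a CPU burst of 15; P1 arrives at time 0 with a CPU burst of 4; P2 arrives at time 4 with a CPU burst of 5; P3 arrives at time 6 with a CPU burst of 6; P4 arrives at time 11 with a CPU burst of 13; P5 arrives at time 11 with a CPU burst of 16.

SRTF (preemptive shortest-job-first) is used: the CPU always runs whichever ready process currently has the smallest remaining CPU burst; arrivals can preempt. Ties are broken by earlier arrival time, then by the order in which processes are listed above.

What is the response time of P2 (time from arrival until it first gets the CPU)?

0

Timeline: | P1 0-4 | P2 4-9 | P3 9-15 | P4 15-28 | P0 28-43 | P5 43-59 |
Completion: P0=43  P1=4  P2=9  P3=15  P4=28  P5=59
Response(P2) = first start − arrival = 4 − 4 = 0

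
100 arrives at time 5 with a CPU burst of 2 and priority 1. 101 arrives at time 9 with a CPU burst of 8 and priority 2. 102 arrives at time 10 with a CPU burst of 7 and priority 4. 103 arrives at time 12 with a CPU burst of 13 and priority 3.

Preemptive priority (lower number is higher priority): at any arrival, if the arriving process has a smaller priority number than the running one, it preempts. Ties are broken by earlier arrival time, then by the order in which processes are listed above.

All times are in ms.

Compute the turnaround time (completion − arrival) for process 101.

Schedule: | idle 0-5 | 100 5-7 | idle 7-9 | 101 9-17 | 103 17-30 | 102 30-37 |
Completion: 100=7  101=17  102=37  103=30
Turnaround(101) = completion − arrival = 17 − 9 = 8

8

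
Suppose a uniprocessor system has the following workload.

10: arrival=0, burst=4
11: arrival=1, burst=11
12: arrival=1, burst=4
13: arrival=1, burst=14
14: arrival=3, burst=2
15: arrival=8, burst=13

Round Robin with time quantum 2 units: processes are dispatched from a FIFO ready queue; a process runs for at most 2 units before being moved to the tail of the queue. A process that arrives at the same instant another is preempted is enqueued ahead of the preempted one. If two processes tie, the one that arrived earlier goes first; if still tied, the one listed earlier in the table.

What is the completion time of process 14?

Gantt: | 10 0-2 | 11 2-4 | 12 4-6 | 13 6-8 | 10 8-10 | 14 10-12 | 11 12-14 | 12 14-16 | 15 16-18 | 13 18-20 | 11 20-22 | 15 22-24 | 13 24-26 | 11 26-28 | 15 28-30 | 13 30-32 | 11 32-34 | 15 34-36 | 13 36-38 | 11 38-39 | 15 39-41 | 13 41-43 | 15 43-45 | 13 45-47 | 15 47-48 |
Completion: 10=10  11=39  12=16  13=47  14=12  15=48
Turnaround (C−A): 10=10  11=38  12=15  13=46  14=9  15=40

12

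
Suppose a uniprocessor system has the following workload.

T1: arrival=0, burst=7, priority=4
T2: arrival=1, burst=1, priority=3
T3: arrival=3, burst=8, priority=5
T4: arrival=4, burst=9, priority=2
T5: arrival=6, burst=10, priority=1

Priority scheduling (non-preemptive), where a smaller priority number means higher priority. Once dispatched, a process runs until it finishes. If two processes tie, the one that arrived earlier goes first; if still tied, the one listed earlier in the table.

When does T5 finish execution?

Gantt: | T1 0-7 | T5 7-17 | T4 17-26 | T2 26-27 | T3 27-35 |
Completion: T1=7  T2=27  T3=35  T4=26  T5=17

17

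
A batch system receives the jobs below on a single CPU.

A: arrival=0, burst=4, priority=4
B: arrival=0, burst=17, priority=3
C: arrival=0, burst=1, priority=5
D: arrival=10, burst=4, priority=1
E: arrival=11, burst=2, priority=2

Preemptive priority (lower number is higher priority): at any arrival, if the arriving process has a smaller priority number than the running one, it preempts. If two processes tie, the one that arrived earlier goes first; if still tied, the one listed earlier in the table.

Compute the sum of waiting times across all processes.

Timeline: | B 0-10 | D 10-14 | E 14-16 | B 16-23 | A 23-27 | C 27-28 |
Completion: A=27  B=23  C=28  D=14  E=16
Turnaround (C−A): A=27  B=23  C=28  D=4  E=5
Waiting = turnaround − burst: A=23, B=6, C=27, D=0, E=3
Total waiting = 23 + 6 + 27 + 0 + 3 = 59

59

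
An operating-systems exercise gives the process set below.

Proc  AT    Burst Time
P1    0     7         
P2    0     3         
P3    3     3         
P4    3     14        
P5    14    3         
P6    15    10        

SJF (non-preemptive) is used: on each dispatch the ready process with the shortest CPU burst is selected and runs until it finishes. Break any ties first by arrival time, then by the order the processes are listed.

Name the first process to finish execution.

P2

Schedule: | P2 0-3 | P3 3-6 | P1 6-13 | P4 13-27 | P5 27-30 | P6 30-40 |
Completion: P1=13  P2=3  P3=6  P4=27  P5=30  P6=40
Turnaround (C−A): P1=13  P2=3  P3=3  P4=24  P5=16  P6=25
Finish order: P2 → P3 → P1 → P4 → P5 → P6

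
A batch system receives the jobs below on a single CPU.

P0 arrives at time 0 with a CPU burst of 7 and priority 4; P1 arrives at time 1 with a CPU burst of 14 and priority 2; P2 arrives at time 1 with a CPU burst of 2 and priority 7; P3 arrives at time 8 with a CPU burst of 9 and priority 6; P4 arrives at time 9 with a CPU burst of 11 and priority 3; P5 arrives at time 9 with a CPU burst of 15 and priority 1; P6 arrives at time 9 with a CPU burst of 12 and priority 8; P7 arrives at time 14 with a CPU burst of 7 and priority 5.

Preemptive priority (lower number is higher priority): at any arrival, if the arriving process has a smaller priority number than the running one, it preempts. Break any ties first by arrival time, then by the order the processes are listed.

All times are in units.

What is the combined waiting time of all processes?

Schedule: | P0 0-1 | P1 1-9 | P5 9-24 | P1 24-30 | P4 30-41 | P0 41-47 | P7 47-54 | P3 54-63 | P2 63-65 | P6 65-77 |
Completion: P0=47  P1=30  P2=65  P3=63  P4=41  P5=24  P6=77  P7=54
Turnaround (C−A): P0=47  P1=29  P2=64  P3=55  P4=32  P5=15  P6=68  P7=40
Waiting = turnaround − burst: P0=40, P1=15, P2=62, P3=46, P4=21, P5=0, P6=56, P7=33
Total waiting = 40 + 15 + 62 + 46 + 21 + 0 + 56 + 33 = 273

273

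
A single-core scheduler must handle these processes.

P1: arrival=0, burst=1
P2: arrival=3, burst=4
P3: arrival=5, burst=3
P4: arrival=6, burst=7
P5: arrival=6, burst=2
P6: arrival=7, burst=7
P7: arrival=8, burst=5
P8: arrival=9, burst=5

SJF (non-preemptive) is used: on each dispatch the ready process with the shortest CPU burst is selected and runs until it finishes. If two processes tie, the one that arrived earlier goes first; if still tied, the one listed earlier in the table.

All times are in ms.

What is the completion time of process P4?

29

Timeline: | P1 0-1 | idle 1-3 | P2 3-7 | P5 7-9 | P3 9-12 | P7 12-17 | P8 17-22 | P4 22-29 | P6 29-36 |
Completion: P1=1  P2=7  P3=12  P4=29  P5=9  P6=36  P7=17  P8=22
Turnaround (C−A): P1=1  P2=4  P3=7  P4=23  P5=3  P6=29  P7=9  P8=13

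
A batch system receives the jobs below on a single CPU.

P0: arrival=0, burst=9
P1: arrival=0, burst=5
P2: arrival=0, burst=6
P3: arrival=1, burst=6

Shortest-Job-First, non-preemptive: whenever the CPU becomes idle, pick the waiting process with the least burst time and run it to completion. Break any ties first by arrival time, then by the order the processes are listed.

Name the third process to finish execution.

P3

Gantt: | P1 0-5 | P2 5-11 | P3 11-17 | P0 17-26 |
Completion: P0=26  P1=5  P2=11  P3=17
Turnaround (C−A): P0=26  P1=5  P2=11  P3=16
Finish order: P1 → P2 → P3 → P0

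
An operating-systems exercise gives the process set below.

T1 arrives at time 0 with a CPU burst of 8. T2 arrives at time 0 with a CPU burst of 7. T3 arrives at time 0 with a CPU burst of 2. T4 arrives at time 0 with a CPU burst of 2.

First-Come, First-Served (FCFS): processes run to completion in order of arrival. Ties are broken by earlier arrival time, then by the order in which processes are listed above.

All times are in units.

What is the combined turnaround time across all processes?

Schedule: | T1 0-8 | T2 8-15 | T3 15-17 | T4 17-19 |
Completion: T1=8  T2=15  T3=17  T4=19
Turnaround (C−A): T1=8  T2=15  T3=17  T4=19
Turnaround = completion − arrival: T1=8, T2=15, T3=17, T4=19
Total turnaround = 8 + 15 + 17 + 19 = 59

59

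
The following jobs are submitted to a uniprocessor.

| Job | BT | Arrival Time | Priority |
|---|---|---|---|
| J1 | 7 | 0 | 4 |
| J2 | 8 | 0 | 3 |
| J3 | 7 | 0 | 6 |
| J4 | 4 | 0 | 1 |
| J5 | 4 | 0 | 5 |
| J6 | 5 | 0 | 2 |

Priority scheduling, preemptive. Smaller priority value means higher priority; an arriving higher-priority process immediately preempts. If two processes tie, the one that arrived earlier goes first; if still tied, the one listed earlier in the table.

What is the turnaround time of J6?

Schedule: | J4 0-4 | J6 4-9 | J2 9-17 | J1 17-24 | J5 24-28 | J3 28-35 |
Completion: J1=24  J2=17  J3=35  J4=4  J5=28  J6=9
Turnaround(J6) = completion − arrival = 9 − 0 = 9

9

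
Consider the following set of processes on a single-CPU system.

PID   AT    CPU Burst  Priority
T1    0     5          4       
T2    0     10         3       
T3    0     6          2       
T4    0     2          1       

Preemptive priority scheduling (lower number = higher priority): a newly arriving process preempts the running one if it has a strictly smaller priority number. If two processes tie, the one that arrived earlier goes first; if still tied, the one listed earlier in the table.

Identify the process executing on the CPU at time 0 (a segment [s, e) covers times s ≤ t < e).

Gantt: | T4 0-2 | T3 2-8 | T2 8-18 | T1 18-23 |
Completion: T1=23  T2=18  T3=8  T4=2
Turnaround (C−A): T1=23  T2=18  T3=8  T4=2

T4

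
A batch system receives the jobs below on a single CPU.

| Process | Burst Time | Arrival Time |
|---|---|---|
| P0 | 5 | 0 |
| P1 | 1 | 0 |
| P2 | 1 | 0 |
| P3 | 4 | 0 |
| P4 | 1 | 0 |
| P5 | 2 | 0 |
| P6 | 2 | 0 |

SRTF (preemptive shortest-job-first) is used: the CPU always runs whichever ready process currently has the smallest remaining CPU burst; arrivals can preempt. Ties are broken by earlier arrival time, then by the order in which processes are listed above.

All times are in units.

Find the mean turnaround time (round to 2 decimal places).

Gantt: | P1 0-1 | P2 1-2 | P4 2-3 | P5 3-5 | P6 5-7 | P3 7-11 | P0 11-16 |
Completion: P0=16  P1=1  P2=2  P3=11  P4=3  P5=5  P6=7
Turnaround (C−A): P0=16  P1=1  P2=2  P3=11  P4=3  P5=5  P6=7
Turnaround times: P0=16, P1=1, P2=2, P3=11, P4=3, P5=5, P6=7
Average turnaround = (16+1+2+11+3+5+7) / 7 = 45/7 = 6.43

6.43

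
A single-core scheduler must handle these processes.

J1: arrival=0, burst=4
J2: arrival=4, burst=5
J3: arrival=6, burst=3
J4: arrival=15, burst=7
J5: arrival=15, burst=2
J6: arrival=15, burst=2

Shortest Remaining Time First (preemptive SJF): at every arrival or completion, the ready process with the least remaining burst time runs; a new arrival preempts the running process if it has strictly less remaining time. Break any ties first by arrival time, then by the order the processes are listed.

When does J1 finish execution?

4

Gantt: | J1 0-4 | J2 4-9 | J3 9-12 | idle 12-15 | J5 15-17 | J6 17-19 | J4 19-26 |
Completion: J1=4  J2=9  J3=12  J4=26  J5=17  J6=19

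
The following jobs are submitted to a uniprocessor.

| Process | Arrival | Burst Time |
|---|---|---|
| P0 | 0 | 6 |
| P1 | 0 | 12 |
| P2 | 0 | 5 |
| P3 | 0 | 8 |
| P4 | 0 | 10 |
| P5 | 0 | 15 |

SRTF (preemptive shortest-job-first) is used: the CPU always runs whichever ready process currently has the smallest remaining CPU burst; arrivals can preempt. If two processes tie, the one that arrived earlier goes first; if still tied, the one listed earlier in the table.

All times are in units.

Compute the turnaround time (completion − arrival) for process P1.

Schedule: | P2 0-5 | P0 5-11 | P3 11-19 | P4 19-29 | P1 29-41 | P5 41-56 |
Completion: P0=11  P1=41  P2=5  P3=19  P4=29  P5=56
Turnaround (C−A): P0=11  P1=41  P2=5  P3=19  P4=29  P5=56
Turnaround(P1) = completion − arrival = 41 − 0 = 41

41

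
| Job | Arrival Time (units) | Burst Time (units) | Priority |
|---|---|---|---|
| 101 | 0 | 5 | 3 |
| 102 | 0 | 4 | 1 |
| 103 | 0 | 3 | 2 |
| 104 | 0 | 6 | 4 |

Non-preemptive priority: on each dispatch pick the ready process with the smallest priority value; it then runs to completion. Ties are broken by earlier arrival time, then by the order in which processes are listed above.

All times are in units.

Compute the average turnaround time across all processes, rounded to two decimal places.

10.25

Timeline: | 102 0-4 | 103 4-7 | 101 7-12 | 104 12-18 |
Completion: 101=12  102=4  103=7  104=18
Turnaround (C−A): 101=12  102=4  103=7  104=18
Turnaround times: 101=12, 102=4, 103=7, 104=18
Average turnaround = (12+4+7+18) / 4 = 41/4 = 10.25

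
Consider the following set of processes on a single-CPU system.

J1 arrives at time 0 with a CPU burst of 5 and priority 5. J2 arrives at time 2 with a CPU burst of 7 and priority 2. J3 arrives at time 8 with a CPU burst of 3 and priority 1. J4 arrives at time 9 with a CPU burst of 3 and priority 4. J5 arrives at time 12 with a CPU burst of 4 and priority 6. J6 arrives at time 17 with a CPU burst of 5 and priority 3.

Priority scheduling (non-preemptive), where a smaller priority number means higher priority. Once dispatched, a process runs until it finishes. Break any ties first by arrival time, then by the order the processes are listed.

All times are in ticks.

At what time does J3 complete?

Timeline: | J1 0-5 | J2 5-12 | J3 12-15 | J4 15-18 | J6 18-23 | J5 23-27 |
Completion: J1=5  J2=12  J3=15  J4=18  J5=27  J6=23

15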